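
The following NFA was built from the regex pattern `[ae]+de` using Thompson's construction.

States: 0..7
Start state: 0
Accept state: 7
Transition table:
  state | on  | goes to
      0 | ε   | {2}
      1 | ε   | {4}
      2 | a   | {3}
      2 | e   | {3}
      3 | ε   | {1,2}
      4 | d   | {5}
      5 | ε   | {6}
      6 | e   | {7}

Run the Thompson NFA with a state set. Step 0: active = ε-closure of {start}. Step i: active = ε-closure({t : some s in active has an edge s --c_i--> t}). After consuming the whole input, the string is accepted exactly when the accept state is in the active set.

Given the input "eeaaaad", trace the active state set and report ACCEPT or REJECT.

Answer: REJECT

Trace:
S₀ = ε-closure({0}) = {0,2}
'e' @ 1: {1,2,3,4}
'e' @ 2: {1,2,3,4}
'a' @ 3: {1,2,3,4}
'a' @ 4: {1,2,3,4}
'a' @ 5: {1,2,3,4}
'a' @ 6: {1,2,3,4}
'd' @ 7: {5,6}
end set {5,6} — state 7 not in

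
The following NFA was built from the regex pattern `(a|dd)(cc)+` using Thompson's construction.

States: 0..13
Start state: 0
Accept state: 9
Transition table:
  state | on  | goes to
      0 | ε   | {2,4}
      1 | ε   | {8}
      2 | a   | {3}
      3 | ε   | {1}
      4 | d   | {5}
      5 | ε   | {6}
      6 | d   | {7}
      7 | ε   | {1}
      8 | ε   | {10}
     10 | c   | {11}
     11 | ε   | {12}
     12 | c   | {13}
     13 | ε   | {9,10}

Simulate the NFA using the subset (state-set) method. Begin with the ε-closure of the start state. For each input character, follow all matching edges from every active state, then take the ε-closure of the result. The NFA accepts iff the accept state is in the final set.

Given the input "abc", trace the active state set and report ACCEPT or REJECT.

Answer: REJECT

Trace:
start: ε-closure({0}) = {0,2,4}
'a' @ 1: {1,3,8,10}
'b' @ 2: {}  — state set empty
rest 'c' ignored (set empty)
final: {}; accept 9 not in set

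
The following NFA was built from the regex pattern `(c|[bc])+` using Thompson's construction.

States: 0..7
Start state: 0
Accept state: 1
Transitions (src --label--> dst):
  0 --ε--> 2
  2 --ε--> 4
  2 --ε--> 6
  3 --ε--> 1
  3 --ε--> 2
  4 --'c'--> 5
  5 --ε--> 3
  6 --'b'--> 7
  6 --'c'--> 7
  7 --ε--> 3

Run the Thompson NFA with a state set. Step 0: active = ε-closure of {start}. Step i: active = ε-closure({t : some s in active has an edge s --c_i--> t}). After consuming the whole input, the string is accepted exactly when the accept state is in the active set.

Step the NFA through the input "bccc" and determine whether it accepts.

Answer: ACCEPT

Trace:
start: ε-closure({0}) = {0,2,4,6}
'b' @ 1: {1,2,3,4,6,7}  (accept∈set)
'c' @ 2: {1,2,3,4,5,6,7}  (accept∈set)
'c' @ 3: {1,2,3,4,5,6,7}  (accept∈set)
'c' @ 4: {1,2,3,4,5,6,7}  (accept∈set)
end set {1,2,3,4,5,6,7} — state 1 in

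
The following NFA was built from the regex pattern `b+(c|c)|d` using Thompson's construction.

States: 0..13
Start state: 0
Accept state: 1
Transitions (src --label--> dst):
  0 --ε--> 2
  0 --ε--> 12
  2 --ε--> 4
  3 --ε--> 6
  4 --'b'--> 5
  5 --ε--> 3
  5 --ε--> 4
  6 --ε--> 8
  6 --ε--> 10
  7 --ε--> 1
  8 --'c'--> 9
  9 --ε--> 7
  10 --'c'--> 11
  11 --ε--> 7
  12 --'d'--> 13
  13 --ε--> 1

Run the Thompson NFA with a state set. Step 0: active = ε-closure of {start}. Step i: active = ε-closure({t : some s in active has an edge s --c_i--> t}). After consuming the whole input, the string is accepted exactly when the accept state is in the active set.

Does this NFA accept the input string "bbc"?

Answer: ACCEPT

Steps:
initial (ε-close {0}): {0,2,4,12}
'b' @ 1: {3,4,5,6,8,10}
'b' @ 2: {3,4,5,6,8,10}
'c' @ 3: {1,7,9,11}  ✓accept
after full input: {1,7,9,11}  (accept=1 in)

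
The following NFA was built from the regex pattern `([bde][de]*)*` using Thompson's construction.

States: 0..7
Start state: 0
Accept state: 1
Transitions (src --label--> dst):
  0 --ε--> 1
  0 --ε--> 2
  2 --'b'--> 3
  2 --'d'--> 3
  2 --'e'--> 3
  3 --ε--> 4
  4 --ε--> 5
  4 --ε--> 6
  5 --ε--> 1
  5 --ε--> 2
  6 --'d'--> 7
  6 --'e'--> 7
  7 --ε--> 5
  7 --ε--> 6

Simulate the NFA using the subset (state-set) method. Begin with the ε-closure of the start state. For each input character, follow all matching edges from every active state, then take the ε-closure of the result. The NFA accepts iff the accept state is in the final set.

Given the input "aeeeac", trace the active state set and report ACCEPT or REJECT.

start: ε-closure({0}) = {0,1,2}
'a' @ 1: {}  — state set empty
rest 'eeeac' ignored (set empty)
end set {} — state 1 not in

Answer: REJECT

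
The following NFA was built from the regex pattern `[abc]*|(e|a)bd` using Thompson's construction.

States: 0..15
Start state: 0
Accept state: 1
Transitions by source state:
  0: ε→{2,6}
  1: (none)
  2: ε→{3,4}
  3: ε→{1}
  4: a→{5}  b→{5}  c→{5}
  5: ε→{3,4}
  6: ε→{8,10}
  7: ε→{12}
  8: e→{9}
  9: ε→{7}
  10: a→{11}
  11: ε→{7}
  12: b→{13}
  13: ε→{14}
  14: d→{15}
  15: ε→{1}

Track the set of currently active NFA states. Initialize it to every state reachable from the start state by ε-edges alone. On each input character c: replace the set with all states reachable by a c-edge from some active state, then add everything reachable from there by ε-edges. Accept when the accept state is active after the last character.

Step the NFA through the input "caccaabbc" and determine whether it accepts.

Answer: ACCEPT

Trace:
S₀ = ε-closure({0}) = {0,1,2,3,4,6,8,10}
'c' @ 1: {1,3,4,5}  [accepting]
'a' @ 2: {1,3,4,5}  [accepting]
'c' @ 3: {1,3,4,5}  [accepting]
'c' @ 4: {1,3,4,5}  [accepting]
'a' @ 5: {1,3,4,5}  [accepting]
'a' @ 6: {1,3,4,5}  [accepting]
'b' @ 7: {1,3,4,5}  [accepting]
'b' @ 8: {1,3,4,5}  [accepting]
'c' @ 9: {1,3,4,5}  [accepting]
after full input: {1,3,4,5}  (accept=1 in)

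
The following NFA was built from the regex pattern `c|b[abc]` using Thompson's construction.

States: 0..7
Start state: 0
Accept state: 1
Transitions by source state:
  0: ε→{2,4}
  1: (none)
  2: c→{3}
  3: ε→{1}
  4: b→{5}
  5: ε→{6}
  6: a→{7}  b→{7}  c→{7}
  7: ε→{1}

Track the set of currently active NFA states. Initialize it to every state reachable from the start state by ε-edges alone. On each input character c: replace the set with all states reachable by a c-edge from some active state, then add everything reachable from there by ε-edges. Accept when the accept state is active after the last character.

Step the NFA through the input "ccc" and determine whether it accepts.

Answer: REJECT

Trace:
initial (ε-close {0}): {0,2,4}
'c' @ 1: {1,3}  [accepting]
'c' @ 2: {}  — no active states
rest 'c' ignored (set empty)
after full input: {}  (accept=1 not in)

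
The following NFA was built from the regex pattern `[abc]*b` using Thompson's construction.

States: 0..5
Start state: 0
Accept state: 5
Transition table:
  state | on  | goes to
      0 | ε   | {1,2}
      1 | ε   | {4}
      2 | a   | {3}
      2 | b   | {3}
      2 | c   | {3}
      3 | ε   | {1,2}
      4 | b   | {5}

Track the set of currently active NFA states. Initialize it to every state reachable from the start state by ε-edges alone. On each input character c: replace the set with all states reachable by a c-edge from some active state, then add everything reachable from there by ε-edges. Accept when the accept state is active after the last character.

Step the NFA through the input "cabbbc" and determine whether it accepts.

Answer: REJECT

Steps:
S₀ = ε-closure({0}) = {0,1,2,4}
'c' @ 1: {1,2,3,4}
'a' @ 2: {1,2,3,4}
'b' @ 3: {1,2,3,4,5}  ✓accept
'b' @ 4: {1,2,3,4,5}  ✓accept
'b' @ 5: {1,2,3,4,5}  ✓accept
'c' @ 6: {1,2,3,4}
end set {1,2,3,4} — state 5 not in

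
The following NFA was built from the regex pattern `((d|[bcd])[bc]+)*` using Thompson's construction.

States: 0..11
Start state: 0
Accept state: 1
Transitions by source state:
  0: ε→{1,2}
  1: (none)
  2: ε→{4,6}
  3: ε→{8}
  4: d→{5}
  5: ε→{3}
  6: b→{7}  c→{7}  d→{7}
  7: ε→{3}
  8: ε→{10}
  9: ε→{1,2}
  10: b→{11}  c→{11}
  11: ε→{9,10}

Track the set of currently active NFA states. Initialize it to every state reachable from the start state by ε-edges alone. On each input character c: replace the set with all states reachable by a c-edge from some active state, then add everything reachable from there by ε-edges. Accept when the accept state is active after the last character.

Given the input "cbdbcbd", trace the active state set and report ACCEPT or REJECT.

S₀ = ε-closure({0}) = {0,1,2,4,6}
'c' @ 1: {3,7,8,10}
'b' @ 2: {1,2,4,6,9,10,11}  ✓accept
'd' @ 3: {3,5,7,8,10}
'b' @ 4: {1,2,4,6,9,10,11}  ✓accept
'c' @ 5: {1,2,3,4,6,7,8,9,10,11}  ✓accept
'b' @ 6: {1,2,3,4,6,7,8,9,10,11}  ✓accept
'd' @ 7: {3,5,7,8,10}
end set {3,5,7,8,10} — state 1 not in

Answer: REJECT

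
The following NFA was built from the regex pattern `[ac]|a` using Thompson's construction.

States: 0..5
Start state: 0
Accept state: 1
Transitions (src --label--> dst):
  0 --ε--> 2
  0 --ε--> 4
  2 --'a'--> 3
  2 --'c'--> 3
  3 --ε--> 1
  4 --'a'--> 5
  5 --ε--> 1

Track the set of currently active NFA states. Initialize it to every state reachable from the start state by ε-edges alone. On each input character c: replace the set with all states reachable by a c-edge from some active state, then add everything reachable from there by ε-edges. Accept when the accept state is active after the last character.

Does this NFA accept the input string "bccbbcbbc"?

S₀ = ε-closure({0}) = {0,2,4}
'b' @ 1: {}  — state set empty
rest 'ccbbcbbc' ignored (set empty)
after full input: {}  (accept=1 not in)

Answer: REJECT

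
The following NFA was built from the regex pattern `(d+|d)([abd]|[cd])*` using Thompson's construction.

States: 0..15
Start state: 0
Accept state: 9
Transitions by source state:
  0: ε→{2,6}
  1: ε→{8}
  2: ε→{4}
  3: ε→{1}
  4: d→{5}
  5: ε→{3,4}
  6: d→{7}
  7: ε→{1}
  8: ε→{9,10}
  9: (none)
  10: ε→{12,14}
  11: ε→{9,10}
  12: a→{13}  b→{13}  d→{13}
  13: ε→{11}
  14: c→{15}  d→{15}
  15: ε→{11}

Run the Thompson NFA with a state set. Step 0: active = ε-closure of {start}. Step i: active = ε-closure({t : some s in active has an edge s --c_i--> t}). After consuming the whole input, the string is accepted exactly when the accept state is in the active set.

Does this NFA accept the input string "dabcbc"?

Answer: ACCEPT

Derivation:
S₀ = ε-closure({0}) = {0,2,4,6}
'd' @ 1: {1,3,4,5,7,8,9,10,12,14}  [accepting]
'a' @ 2: {9,10,11,12,13,14}  [accepting]
'b' @ 3: {9,10,11,12,13,14}  [accepting]
'c' @ 4: {9,10,11,12,14,15}  [accepting]
'b' @ 5: {9,10,11,12,13,14}  [accepting]
'c' @ 6: {9,10,11,12,14,15}  [accepting]
end set {9,10,11,12,14,15} — state 9 in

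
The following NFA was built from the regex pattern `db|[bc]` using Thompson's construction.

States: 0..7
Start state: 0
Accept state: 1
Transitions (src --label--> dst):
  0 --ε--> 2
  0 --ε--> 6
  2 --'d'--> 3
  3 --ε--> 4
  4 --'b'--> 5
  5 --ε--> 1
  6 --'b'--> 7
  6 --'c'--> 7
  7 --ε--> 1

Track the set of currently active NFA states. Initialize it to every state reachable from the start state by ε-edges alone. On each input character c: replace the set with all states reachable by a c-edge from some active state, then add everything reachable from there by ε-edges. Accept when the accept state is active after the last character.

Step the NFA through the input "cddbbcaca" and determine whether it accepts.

Answer: REJECT

Derivation:
start: ε-closure({0}) = {0,2,6}
'c' @ 1: {1,7}  (accept∈set)
'd' @ 2: {}  — no active states
rest 'dbbcaca' ignored (set empty)
after full input: {}  (accept=1 not in)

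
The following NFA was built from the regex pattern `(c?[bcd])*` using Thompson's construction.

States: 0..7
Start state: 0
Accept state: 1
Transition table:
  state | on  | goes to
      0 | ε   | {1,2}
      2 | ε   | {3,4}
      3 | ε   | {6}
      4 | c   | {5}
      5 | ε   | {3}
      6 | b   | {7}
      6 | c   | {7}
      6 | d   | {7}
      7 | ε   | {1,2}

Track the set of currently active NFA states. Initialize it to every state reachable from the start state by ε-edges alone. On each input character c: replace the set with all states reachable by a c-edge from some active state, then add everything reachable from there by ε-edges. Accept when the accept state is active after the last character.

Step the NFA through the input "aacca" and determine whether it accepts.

S₀ = ε-closure({0}) = {0,1,2,3,4,6}
'a' @ 1: {}  — no active states
rest 'acca' ignored (set empty)
end set {} — state 1 not in

Answer: REJECT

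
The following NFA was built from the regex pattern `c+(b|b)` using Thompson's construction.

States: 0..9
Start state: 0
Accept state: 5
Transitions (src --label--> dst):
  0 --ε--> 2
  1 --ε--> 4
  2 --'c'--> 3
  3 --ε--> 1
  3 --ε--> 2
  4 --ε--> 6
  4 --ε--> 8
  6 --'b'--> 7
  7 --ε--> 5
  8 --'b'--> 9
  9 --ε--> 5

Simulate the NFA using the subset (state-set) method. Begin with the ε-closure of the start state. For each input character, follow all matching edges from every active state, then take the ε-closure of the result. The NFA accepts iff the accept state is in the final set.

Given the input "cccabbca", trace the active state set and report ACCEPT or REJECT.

initial (ε-close {0}): {0,2}
'c' @ 1: {1,2,3,4,6,8}
'c' @ 2: {1,2,3,4,6,8}
'c' @ 3: {1,2,3,4,6,8}
'a' @ 4: {}  — state set empty
rest 'bbca' ignored (set empty)
final: {}; accept 5 not in set

Answer: REJECT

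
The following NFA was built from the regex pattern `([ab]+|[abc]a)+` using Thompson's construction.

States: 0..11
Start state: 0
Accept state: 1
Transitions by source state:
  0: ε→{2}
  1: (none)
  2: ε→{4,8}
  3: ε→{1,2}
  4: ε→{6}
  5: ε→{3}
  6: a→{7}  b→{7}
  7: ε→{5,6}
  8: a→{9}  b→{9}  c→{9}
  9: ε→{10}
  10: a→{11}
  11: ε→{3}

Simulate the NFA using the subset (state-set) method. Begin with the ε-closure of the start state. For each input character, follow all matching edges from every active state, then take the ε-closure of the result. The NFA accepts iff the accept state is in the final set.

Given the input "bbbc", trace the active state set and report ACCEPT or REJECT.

Answer: REJECT

Derivation:
S₀ = ε-closure({0}) = {0,2,4,6,8}
'b' @ 1: {1,2,3,4,5,6,7,8,9,10}  (accept∈set)
'b' @ 2: {1,2,3,4,5,6,7,8,9,10}  (accept∈set)
'b' @ 3: {1,2,3,4,5,6,7,8,9,10}  (accept∈set)
'c' @ 4: {9,10}
end set {9,10} — state 1 not in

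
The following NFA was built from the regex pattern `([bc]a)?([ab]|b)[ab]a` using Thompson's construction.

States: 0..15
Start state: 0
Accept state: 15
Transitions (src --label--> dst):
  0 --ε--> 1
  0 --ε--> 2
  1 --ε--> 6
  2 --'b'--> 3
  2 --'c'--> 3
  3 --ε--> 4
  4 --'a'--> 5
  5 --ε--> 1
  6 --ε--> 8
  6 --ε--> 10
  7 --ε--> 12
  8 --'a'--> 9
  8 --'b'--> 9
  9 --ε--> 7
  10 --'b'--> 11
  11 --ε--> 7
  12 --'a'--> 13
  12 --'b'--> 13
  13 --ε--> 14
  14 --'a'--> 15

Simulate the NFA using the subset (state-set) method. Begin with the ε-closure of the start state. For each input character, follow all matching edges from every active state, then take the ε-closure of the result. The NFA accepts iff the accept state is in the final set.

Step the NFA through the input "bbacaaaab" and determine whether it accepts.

start: ε-closure({0}) = {0,1,2,6,8,10}
'b' @ 1: {3,4,7,9,11,12}
'b' @ 2: {13,14}
'a' @ 3: {15}  (accept∈set)
'c' @ 4: {}  — state set empty
rest 'aaaab' ignored (set empty)
end set {} — state 15 not in

Answer: REJECT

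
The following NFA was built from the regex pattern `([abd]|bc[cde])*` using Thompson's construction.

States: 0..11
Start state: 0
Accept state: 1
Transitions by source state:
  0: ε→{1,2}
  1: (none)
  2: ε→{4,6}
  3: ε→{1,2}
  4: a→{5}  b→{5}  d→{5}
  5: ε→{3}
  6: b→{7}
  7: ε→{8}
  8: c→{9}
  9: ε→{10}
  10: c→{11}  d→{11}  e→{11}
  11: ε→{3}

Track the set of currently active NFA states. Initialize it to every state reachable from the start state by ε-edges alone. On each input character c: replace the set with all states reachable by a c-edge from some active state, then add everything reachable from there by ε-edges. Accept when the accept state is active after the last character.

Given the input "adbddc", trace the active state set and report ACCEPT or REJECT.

S₀ = ε-closure({0}) = {0,1,2,4,6}
'a' @ 1: {1,2,3,4,5,6}  ✓accept
'd' @ 2: {1,2,3,4,5,6}  ✓accept
'b' @ 3: {1,2,3,4,5,6,7,8}  ✓accept
'd' @ 4: {1,2,3,4,5,6}  ✓accept
'd' @ 5: {1,2,3,4,5,6}  ✓accept
'c' @ 6: {}  — no active states
end set {} — state 1 not in

Answer: REJECT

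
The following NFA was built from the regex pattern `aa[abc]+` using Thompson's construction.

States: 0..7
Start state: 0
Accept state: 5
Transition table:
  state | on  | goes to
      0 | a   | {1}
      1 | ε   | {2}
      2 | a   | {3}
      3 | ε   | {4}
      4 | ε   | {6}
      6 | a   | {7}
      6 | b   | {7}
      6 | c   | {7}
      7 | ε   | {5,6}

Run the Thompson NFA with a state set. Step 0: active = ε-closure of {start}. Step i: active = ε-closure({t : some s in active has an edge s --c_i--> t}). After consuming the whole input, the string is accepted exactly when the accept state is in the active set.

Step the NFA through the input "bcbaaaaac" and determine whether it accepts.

Answer: REJECT

Steps:
initial (ε-close {0}): {0}
'b' @ 1: {}  — dead — no transitions
rest 'cbaaaaac' ignored (set empty)
end set {} — state 5 not in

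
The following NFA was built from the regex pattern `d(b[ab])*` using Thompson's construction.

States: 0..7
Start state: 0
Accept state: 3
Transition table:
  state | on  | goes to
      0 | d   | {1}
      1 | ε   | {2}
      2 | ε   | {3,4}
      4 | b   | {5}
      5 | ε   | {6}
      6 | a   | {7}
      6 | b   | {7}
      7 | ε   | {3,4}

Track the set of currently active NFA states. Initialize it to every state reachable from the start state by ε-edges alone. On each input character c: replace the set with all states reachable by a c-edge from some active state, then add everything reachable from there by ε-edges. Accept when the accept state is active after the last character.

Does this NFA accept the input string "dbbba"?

start: ε-closure({0}) = {0}
'd' @ 1: {1,2,3,4}  ✓accept
'b' @ 2: {5,6}
'b' @ 3: {3,4,7}  ✓accept
'b' @ 4: {5,6}
'a' @ 5: {3,4,7}  ✓accept
after full input: {3,4,7}  (accept=3 in)

Answer: ACCEPT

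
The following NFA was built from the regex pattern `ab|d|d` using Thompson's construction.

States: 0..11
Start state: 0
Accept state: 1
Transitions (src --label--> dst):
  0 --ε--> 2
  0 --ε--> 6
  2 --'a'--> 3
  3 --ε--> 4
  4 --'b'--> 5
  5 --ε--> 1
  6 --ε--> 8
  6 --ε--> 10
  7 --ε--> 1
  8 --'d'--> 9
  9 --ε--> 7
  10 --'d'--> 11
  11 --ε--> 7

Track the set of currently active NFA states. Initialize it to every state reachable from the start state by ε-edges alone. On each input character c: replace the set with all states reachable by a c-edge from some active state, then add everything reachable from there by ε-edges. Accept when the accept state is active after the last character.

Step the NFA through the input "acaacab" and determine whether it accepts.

Answer: REJECT

Derivation:
initial (ε-close {0}): {0,2,6,8,10}
'a' @ 1: {3,4}
'c' @ 2: {}  — dead — no transitions
rest 'aacab' ignored (set empty)
final: {}; accept 1 not in set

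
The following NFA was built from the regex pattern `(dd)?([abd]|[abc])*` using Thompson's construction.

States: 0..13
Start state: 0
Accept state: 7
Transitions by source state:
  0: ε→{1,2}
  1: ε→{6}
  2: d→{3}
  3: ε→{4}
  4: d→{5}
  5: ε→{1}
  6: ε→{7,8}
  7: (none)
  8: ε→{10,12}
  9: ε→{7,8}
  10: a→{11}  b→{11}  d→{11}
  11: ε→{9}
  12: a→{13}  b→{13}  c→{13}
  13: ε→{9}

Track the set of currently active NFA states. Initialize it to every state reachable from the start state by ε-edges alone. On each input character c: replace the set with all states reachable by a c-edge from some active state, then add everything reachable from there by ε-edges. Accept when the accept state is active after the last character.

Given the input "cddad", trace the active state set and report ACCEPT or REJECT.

Answer: ACCEPT

Steps:
initial (ε-close {0}): {0,1,2,6,7,8,10,12}
'c' @ 1: {7,8,9,10,12,13}  [accepting]
'd' @ 2: {7,8,9,10,11,12}  [accepting]
'd' @ 3: {7,8,9,10,11,12}  [accepting]
'a' @ 4: {7,8,9,10,11,12,13}  [accepting]
'd' @ 5: {7,8,9,10,11,12}  [accepting]
after full input: {7,8,9,10,11,12}  (accept=7 in)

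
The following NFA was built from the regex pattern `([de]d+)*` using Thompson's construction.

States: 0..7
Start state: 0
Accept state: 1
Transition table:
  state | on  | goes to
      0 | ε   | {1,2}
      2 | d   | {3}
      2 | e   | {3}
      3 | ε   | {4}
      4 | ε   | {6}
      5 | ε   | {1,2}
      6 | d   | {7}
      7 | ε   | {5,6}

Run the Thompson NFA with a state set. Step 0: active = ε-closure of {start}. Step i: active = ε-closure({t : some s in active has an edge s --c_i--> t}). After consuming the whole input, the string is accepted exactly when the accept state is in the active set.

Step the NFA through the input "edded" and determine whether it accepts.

start: ε-closure({0}) = {0,1,2}
'e' @ 1: {3,4,6}
'd' @ 2: {1,2,5,6,7}  [accepting]
'd' @ 3: {1,2,3,4,5,6,7}  [accepting]
'e' @ 4: {3,4,6}
'd' @ 5: {1,2,5,6,7}  [accepting]
end set {1,2,5,6,7} — state 1 in

Answer: ACCEPT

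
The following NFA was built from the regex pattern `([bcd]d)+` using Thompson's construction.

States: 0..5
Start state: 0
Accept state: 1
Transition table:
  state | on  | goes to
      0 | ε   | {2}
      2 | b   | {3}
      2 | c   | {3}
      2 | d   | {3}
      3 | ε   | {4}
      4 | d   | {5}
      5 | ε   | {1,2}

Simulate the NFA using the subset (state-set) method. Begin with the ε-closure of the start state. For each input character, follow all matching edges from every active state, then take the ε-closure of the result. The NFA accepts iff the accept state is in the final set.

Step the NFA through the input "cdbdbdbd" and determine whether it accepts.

Answer: ACCEPT

Derivation:
initial (ε-close {0}): {0,2}
'c' @ 1: {3,4}
'd' @ 2: {1,2,5}  (accept∈set)
'b' @ 3: {3,4}
'd' @ 4: {1,2,5}  (accept∈set)
'b' @ 5: {3,4}
'd' @ 6: {1,2,5}  (accept∈set)
'b' @ 7: {3,4}
'd' @ 8: {1,2,5}  (accept∈set)
end set {1,2,5} — state 1 in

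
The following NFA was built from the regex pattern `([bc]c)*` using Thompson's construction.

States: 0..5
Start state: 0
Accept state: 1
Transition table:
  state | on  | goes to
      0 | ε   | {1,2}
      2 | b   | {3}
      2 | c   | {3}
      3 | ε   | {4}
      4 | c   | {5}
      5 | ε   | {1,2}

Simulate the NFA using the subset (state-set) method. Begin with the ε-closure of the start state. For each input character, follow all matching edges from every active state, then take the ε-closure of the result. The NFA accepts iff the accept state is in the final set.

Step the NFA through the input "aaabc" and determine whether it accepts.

Answer: REJECT

Steps:
start: ε-closure({0}) = {0,1,2}
'a' @ 1: {}  — state set empty
rest 'aabc' ignored (set empty)
end set {} — state 1 not in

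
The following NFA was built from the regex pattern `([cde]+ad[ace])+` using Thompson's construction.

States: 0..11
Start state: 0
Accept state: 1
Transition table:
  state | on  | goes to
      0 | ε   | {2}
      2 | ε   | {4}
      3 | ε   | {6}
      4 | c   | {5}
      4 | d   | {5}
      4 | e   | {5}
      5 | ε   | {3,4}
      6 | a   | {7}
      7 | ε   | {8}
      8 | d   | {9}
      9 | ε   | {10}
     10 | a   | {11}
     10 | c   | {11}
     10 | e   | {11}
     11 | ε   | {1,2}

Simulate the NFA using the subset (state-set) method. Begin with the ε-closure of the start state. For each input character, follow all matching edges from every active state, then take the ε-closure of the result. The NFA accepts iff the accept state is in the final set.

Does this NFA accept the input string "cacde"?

start: ε-closure({0}) = {0,2,4}
'c' @ 1: {3,4,5,6}
'a' @ 2: {7,8}
'c' @ 3: {}  — no active states
rest 'de' ignored (set empty)
final: {}; accept 1 not in set

Answer: REJECT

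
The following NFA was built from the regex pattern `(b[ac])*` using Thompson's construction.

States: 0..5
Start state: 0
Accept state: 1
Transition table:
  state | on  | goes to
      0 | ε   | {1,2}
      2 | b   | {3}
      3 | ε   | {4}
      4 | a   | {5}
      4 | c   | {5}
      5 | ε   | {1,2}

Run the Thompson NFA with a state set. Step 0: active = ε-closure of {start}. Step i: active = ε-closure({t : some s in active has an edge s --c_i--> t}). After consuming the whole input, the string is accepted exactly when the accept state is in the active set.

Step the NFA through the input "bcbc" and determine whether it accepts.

initial (ε-close {0}): {0,1,2}
'b' @ 1: {3,4}
'c' @ 2: {1,2,5}  (accept∈set)
'b' @ 3: {3,4}
'c' @ 4: {1,2,5}  (accept∈set)
after full input: {1,2,5}  (accept=1 in)

Answer: ACCEPT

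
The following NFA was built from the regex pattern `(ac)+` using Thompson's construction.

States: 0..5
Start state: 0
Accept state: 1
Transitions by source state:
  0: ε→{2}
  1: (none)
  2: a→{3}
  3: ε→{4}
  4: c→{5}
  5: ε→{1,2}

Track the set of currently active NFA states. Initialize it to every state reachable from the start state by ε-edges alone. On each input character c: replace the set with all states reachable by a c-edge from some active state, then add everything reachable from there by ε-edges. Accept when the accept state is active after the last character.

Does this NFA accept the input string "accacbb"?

Answer: REJECT

Derivation:
initial (ε-close {0}): {0,2}
'a' @ 1: {3,4}
'c' @ 2: {1,2,5}  (accept∈set)
'c' @ 3: {}  — dead — no transitions
rest 'acbb' ignored (set empty)
final: {}; accept 1 not in set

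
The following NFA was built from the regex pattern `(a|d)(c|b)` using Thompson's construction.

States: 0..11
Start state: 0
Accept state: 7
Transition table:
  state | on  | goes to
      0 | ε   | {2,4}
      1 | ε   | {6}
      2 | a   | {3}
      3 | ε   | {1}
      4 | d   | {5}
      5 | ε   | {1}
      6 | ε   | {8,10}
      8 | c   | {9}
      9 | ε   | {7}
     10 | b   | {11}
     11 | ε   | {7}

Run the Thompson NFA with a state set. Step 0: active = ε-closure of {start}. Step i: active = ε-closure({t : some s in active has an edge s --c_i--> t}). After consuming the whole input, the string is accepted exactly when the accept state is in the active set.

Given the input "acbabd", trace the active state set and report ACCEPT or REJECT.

S₀ = ε-closure({0}) = {0,2,4}
'a' @ 1: {1,3,6,8,10}
'c' @ 2: {7,9}  ✓accept
'b' @ 3: {}  — state set empty
rest 'abd' ignored (set empty)
after full input: {}  (accept=7 not in)

Answer: REJECT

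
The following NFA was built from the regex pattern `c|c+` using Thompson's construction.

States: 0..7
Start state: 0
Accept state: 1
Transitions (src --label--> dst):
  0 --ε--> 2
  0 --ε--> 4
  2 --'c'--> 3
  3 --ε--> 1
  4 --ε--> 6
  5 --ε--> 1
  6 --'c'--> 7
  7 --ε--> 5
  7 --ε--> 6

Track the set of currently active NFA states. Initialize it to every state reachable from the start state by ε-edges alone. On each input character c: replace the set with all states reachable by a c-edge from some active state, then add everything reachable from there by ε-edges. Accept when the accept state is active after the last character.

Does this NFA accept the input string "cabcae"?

Answer: REJECT

Steps:
S₀ = ε-closure({0}) = {0,2,4,6}
'c' @ 1: {1,3,5,6,7}  (accept∈set)
'a' @ 2: {}  — no active states
rest 'bcae' ignored (set empty)
after full input: {}  (accept=1 not in)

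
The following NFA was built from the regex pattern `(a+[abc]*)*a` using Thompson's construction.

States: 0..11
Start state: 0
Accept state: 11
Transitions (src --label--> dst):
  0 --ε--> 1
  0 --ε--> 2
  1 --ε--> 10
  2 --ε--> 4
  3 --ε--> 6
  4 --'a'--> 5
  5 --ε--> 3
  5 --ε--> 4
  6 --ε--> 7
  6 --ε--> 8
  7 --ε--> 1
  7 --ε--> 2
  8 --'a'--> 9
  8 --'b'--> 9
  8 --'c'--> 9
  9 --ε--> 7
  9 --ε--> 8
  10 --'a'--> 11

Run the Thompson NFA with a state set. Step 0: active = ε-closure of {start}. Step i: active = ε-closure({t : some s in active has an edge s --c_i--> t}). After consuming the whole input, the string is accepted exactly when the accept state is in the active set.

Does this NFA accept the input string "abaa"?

start: ε-closure({0}) = {0,1,2,4,10}
'a' @ 1: {1,2,3,4,5,6,7,8,10,11}  [accepting]
'b' @ 2: {1,2,4,7,8,9,10}
'a' @ 3: {1,2,3,4,5,6,7,8,9,10,11}  [accepting]
'a' @ 4: {1,2,3,4,5,6,7,8,9,10,11}  [accepting]
after full input: {1,2,3,4,5,6,7,8,9,10,11}  (accept=11 in)

Answer: ACCEPT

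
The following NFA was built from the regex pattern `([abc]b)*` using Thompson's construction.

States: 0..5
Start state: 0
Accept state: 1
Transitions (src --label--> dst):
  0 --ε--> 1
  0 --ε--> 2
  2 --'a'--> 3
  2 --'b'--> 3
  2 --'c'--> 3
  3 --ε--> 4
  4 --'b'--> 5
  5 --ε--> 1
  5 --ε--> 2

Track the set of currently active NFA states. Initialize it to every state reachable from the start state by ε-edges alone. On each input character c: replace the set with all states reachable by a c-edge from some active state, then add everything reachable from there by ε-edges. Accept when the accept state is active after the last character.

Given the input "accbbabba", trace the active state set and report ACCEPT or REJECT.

Answer: REJECT

Trace:
S₀ = ε-closure({0}) = {0,1,2}
'a' @ 1: {3,4}
'c' @ 2: {}  — state set empty
rest 'cbbabba' ignored (set empty)
end set {} — state 1 not in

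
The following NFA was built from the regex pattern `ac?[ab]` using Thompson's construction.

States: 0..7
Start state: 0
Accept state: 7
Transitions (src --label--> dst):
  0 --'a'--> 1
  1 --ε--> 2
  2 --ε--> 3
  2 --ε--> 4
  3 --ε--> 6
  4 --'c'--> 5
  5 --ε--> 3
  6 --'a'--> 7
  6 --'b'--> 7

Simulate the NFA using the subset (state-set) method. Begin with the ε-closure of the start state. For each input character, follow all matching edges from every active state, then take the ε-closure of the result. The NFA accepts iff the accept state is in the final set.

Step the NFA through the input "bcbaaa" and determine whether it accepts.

initial (ε-close {0}): {0}
'b' @ 1: {}  — state set empty
rest 'cbaaa' ignored (set empty)
final: {}; accept 7 not in set

Answer: REJECT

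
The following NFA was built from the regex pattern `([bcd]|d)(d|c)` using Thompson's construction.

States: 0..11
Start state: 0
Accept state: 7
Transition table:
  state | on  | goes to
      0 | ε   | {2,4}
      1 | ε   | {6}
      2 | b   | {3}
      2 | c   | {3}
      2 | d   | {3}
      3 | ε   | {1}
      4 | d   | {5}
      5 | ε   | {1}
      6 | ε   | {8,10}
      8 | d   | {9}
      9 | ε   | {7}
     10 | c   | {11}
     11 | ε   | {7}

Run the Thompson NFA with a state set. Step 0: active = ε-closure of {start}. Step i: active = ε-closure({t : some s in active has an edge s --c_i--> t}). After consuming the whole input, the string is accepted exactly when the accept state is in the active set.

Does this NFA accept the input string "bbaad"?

Answer: REJECT

Derivation:
S₀ = ε-closure({0}) = {0,2,4}
'b' @ 1: {1,3,6,8,10}
'b' @ 2: {}  — no active states
rest 'aad' ignored (set empty)
end set {} — state 7 not in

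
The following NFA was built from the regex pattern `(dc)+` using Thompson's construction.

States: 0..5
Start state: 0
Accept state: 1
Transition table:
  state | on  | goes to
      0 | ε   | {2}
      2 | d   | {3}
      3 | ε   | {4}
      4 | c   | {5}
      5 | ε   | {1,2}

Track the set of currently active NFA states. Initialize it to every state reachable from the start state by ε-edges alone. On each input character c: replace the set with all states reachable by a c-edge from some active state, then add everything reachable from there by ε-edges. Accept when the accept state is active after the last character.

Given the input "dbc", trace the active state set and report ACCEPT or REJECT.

start: ε-closure({0}) = {0,2}
'd' @ 1: {3,4}
'b' @ 2: {}  — dead — no transitions
rest 'c' ignored (set empty)
final: {}; accept 1 not in set

Answer: REJECT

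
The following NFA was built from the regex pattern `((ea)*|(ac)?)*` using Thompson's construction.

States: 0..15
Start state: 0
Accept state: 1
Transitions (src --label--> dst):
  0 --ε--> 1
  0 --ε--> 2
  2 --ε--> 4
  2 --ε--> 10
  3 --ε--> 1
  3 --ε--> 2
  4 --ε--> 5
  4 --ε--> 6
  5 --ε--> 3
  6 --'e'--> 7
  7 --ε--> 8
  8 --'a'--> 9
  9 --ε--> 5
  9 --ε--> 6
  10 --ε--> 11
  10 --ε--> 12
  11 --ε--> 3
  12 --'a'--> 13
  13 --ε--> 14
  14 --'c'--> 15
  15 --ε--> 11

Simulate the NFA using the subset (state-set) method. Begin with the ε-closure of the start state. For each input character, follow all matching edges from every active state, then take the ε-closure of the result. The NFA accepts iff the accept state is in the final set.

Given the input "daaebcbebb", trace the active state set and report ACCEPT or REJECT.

initial (ε-close {0}): {0,1,2,3,4,5,6,10,11,12}
'd' @ 1: {}  — no active states
rest 'aaebcbebb' ignored (set empty)
final: {}; accept 1 not in set

Answer: REJECT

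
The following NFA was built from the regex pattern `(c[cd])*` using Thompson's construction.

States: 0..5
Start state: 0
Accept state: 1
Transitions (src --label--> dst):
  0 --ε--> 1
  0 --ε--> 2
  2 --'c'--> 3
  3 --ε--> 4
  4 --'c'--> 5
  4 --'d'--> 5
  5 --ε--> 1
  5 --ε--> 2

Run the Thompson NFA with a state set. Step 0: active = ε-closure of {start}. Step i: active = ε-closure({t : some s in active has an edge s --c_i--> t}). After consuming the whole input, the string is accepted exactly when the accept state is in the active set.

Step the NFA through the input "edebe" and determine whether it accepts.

Answer: REJECT

Derivation:
start: ε-closure({0}) = {0,1,2}
'e' @ 1: {}  — dead — no transitions
rest 'debe' ignored (set empty)
after full input: {}  (accept=1 not in)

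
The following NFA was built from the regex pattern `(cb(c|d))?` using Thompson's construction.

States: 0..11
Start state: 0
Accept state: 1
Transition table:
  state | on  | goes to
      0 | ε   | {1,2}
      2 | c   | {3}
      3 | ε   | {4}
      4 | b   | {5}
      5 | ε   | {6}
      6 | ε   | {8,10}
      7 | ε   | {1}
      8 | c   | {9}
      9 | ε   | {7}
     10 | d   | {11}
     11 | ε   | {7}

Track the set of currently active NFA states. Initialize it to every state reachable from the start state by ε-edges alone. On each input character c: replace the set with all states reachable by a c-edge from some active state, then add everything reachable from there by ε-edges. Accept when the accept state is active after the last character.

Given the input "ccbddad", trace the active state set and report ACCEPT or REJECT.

Answer: REJECT

Steps:
start: ε-closure({0}) = {0,1,2}
'c' @ 1: {3,4}
'c' @ 2: {}  — state set empty
rest 'bddad' ignored (set empty)
end set {} — state 1 not in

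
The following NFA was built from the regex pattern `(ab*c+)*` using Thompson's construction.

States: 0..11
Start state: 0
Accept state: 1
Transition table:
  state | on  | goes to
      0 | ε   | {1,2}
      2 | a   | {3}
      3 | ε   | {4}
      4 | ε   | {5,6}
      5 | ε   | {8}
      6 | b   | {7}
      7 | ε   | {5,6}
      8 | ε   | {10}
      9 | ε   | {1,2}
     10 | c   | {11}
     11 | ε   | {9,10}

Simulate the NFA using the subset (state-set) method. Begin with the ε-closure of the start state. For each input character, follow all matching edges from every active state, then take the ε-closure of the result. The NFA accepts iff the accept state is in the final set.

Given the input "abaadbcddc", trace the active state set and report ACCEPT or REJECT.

Answer: REJECT

Steps:
start: ε-closure({0}) = {0,1,2}
'a' @ 1: {3,4,5,6,8,10}
'b' @ 2: {5,6,7,8,10}
'a' @ 3: {}  — dead — no transitions
rest 'adbcddc' ignored (set empty)
after full input: {}  (accept=1 not in)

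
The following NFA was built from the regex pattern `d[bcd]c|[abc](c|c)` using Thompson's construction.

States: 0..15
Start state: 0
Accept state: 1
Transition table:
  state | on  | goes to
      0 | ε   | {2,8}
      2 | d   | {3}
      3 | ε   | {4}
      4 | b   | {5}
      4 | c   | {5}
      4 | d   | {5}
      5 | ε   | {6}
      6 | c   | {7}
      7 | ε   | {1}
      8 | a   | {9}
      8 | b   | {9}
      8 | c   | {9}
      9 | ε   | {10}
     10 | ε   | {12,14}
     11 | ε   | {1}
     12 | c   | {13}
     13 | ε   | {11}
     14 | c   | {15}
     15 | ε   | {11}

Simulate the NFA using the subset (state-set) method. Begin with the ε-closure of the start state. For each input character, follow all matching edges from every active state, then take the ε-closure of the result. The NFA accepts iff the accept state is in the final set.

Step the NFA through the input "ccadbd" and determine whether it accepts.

initial (ε-close {0}): {0,2,8}
'c' @ 1: {9,10,12,14}
'c' @ 2: {1,11,13,15}  ✓accept
'a' @ 3: {}  — state set empty
rest 'dbd' ignored (set empty)
final: {}; accept 1 not in set

Answer: REJECT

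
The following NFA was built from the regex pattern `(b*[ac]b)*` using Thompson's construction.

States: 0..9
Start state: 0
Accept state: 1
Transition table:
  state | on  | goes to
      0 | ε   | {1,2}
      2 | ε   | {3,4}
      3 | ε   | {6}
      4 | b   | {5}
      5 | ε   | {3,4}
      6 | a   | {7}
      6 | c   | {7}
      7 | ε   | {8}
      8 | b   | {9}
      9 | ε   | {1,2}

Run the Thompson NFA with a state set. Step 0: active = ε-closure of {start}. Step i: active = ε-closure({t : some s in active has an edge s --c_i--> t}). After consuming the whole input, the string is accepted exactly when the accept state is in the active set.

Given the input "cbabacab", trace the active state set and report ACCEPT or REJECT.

Answer: REJECT

Trace:
initial (ε-close {0}): {0,1,2,3,4,6}
'c' @ 1: {7,8}
'b' @ 2: {1,2,3,4,6,9}  ✓accept
'a' @ 3: {7,8}
'b' @ 4: {1,2,3,4,6,9}  ✓accept
'a' @ 5: {7,8}
'c' @ 6: {}  — dead — no transitions
rest 'ab' ignored (set empty)
final: {}; accept 1 not in set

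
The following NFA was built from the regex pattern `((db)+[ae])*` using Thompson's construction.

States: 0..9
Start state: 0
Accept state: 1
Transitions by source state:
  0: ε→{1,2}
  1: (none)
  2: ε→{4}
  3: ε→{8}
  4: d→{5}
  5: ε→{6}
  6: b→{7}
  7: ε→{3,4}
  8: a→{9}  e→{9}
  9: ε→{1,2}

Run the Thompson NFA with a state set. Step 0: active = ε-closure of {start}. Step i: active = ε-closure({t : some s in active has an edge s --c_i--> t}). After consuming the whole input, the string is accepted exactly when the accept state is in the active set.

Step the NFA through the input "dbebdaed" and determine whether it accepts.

initial (ε-close {0}): {0,1,2,4}
'd' @ 1: {5,6}
'b' @ 2: {3,4,7,8}
'e' @ 3: {1,2,4,9}  (accept∈set)
'b' @ 4: {}  — state set empty
rest 'daed' ignored (set empty)
end set {} — state 1 not in

Answer: REJECT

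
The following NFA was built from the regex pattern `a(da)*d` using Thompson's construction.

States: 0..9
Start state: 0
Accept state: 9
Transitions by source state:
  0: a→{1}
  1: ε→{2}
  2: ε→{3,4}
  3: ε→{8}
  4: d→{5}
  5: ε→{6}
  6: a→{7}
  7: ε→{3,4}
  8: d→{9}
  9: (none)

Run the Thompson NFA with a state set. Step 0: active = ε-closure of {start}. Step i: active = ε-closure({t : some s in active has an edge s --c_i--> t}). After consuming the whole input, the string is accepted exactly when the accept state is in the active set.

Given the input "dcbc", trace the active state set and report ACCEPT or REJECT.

Answer: REJECT

Derivation:
S₀ = ε-closure({0}) = {0}
'd' @ 1: {}  — no active states
rest 'cbc' ignored (set empty)
end set {} — state 9 not in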